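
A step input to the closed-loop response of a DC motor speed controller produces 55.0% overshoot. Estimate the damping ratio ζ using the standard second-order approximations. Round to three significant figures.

ζ ≈ 0.187

Inverting the overshoot relation: ζ = |ln 0.550|/√(π² + ln²0.550) = 0.187.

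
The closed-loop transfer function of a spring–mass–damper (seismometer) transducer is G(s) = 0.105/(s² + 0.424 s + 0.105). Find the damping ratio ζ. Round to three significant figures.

Matching coefficients with s² + 2ζω_n s + ω_n² gives ω_n² = 0.105 ⇒ ω_n = 0.324 rad/s, and ζ = 0.424/(2ω_n) = 0.654.

ζ ≈ 0.654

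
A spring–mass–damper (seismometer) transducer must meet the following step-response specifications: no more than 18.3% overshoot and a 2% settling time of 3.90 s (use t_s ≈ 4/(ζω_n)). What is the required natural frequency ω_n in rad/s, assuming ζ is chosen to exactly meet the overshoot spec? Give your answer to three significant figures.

ω_n ≈ 2.16 rad/s

ζ = −ln(OS)/√(π² + (ln OS)²). With OS = 0.183, ln OS = −1.698 and ζ = 1.698/3.571 = 0.476.
Then ω_n = 4/(ζ t_s) = 4/(0.476 × 3.90) = 2.16 rad/s.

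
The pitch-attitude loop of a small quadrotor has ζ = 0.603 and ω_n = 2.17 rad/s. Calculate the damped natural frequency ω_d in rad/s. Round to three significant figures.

ω_d = ω_n√(1−ζ²) = 2.17·√0.636 = 1.73 rad/s.

ω_d ≈ 1.73 rad/s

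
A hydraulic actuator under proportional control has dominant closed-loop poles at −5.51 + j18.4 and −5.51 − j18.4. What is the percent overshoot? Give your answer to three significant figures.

%OS ≈ 39.0%

|pole| = ω_n = √(5.51² + 18.4²) = 19.2 rad/s; ζ = cos θ = σ/ω_n = 0.287.
%OS = 100 e^{−πζ/√(1−ζ²)} with ζ = 0.287 gives 39.0%.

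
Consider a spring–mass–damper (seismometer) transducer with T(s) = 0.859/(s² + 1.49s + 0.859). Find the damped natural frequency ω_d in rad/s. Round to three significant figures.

ω_d ≈ 0.551 rad/s

Comparing the denominator to s² + 2ζω_n s + ω_n²: ω_n = √0.859 = 0.927 rad/s, and 2ζω_n = 1.49 so ζ = 1.49/(2·0.927) = 0.804.
ω_d = ω_n√(1−ζ²) = 0.551 rad/s.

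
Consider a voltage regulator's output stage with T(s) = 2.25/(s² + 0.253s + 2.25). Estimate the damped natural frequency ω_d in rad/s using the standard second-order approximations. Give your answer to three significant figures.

ω_d ≈ 1.49 rad/s

Matching coefficients with s² + 2ζω_n s + ω_n² gives ω_n² = 2.25 ⇒ ω_n = 1.50 rad/s, and ζ = 0.253/(2ω_n) = 0.0843.
ω_d = 1.50·√(1 − 0.0843²) = 1.49 rad/s.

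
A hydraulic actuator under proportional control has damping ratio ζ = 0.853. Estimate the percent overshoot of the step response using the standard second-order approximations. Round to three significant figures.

For an underdamped second-order system, %OS = 100·exp(−πζ/√(1−ζ²)).
πζ/√(1−ζ²) = π·0.853/√(1−0.728) = 5.135, so %OS = 100·e^(−5.135) = 0.589%.

%OS ≈ 0.589%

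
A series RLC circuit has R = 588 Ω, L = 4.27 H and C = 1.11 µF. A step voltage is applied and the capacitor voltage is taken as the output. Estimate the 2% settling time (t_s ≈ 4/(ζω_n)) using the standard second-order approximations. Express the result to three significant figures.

For a series RLC circuit (capacitor voltage as output), ω_n = 1/√(LC) = 1/√(4.27 H · 1.11 µF) = 459 rad/s.
ζ = (R/2)·√(C/L) = (588/2)·√(1.11 µF/4.27 H) = 0.150.
t_s ≈ 4/(ζω_n) = 0.0581 s.

t_s ≈ 0.0581 s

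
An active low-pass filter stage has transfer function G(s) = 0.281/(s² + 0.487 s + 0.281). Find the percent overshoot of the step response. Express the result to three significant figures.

%OS ≈ 19.7%

Comparing the denominator to s² + 2ζω_n s + ω_n²: ω_n = √0.281 = 0.530 rad/s, and 2ζω_n = 0.487 so ζ = 0.487/(2·0.530) = 0.459.
%OS = 100·exp(−πζ/√(1−ζ²)) = 19.7%.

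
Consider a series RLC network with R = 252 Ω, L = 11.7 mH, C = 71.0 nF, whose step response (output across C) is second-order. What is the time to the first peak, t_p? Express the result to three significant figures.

t_p ≈ 0.0000953 s

For a series RLC circuit (capacitor voltage as output), ω_n = 1/√(LC) = 1/√(11.7 mH · 71.0 nF) = 34700 rad/s.
ζ = (R/2)·√(C/L) = (252/2)·√(71.0 nF/11.7 mH) = 0.310.
The damped frequency ω_d = ω_n√(1−ζ²) = 33000 rad/s. t_p = π/ω_d = 0.0000953 s.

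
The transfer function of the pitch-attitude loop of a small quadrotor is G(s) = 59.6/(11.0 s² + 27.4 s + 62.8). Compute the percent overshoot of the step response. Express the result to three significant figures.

Dividing through by 11.0: denominator becomes s² + 2.491 s + 5.709.
So ω_n = √5.709 = 2.39 rad/s and ζ = 2.491/(2·2.39) = 0.521.
%OS = 100 e^{−πζ/√(1−ζ²)} with ζ = 0.521 gives 14.7%.

%OS ≈ 14.7%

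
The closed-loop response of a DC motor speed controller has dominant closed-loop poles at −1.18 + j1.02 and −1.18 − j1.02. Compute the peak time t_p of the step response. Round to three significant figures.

t_p = π/ω_d with ω_d = 1.02 (the imaginary part), so t_p = 3.08 s.

t_p ≈ 3.08 s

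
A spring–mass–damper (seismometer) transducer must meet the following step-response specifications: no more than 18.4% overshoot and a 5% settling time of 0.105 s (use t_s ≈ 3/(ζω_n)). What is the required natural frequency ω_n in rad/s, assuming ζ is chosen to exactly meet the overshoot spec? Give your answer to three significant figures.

ω_n ≈ 60.2 rad/s

ζ = −ln(OS)/√(π² + (ln OS)²). With OS = 0.184, ln OS = −1.693 and ζ = 1.693/3.569 = 0.474.
Then ω_n = 3/(ζ t_s) = 3/(0.474 × 0.105) = 60.2 rad/s.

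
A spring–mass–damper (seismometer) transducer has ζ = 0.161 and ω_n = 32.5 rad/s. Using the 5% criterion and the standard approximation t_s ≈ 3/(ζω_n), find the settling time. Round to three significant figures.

t_s ≈ 3/(ζω_n) = 3/(0.161 × 32.5) = 0.573 s.

t_s ≈ 0.573 s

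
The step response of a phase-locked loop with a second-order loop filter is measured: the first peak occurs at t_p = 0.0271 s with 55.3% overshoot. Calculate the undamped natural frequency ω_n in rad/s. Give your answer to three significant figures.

The overshoot fixes ζ = −ln(OS)/√(π²+ln²(OS)) = 0.185.
t_p = π/ω_d ⇒ ω_d = 116 rad/s; then ω_n = ω_d/√(1−ζ²) = 118 rad/s.

ω_n ≈ 118 rad/s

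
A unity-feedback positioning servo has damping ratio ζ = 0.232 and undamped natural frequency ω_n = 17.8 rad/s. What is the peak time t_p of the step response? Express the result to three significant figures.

t_p ≈ 0.181 s

The damped frequency is ω_d = ω_n√(1−ζ²) = 17.8·√(1−0.0538) = 17.3 rad/s.
Peak time t_p = π/ω_d = π/17.3 = 0.181 s.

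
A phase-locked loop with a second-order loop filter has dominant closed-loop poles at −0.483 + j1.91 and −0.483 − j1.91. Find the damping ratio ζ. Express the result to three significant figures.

ζ ≈ 0.245

With σ = 0.483, ω_d = 1.91: ω_n = √(σ²+ω_d²) = 1.97 rad/s, ζ = σ/ω_n = 0.245.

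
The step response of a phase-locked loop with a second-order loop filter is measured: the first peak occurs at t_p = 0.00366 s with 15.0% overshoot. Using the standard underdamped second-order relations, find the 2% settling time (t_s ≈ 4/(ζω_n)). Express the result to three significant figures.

ζ from %OS: ζ = |ln 0.150|/√(π²+ln²0.150) = 0.517.
t_p = π/ω_d ⇒ ω_d = 858 rad/s; then ω_n = ω_d/√(1−ζ²) = 1000 rad/s.
t_s ≈ 4/(ζω_n) = 4/(0.517·1000) = 0.00772 s.

t_s ≈ 0.00772 s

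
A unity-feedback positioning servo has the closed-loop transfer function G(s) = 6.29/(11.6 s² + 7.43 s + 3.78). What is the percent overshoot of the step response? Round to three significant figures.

%OS ≈ 11.9%

Dividing through by 11.6: denominator becomes s² + 0.6405 s + 0.3259.
So ω_n = √0.3259 = 0.571 rad/s and ζ = 0.6405/(2·0.571) = 0.561.
Overshoot: exp(−π·0.561/√(1−0.561²)) = 0.119, i.e. 11.9%.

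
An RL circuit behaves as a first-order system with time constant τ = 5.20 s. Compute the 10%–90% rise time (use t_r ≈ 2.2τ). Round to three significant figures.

t_r ≈ 2.2τ = 11.4 s.

t_r ≈ 11.4 s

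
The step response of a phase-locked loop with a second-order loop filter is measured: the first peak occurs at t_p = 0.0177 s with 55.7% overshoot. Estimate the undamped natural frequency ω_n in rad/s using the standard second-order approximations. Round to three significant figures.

ω_n ≈ 181 rad/s

The overshoot fixes ζ = −ln(OS)/√(π²+ln²(OS)) = 0.183.
From t_p = π/ω_d, ω_d = π/0.0177 = 177 rad/s, so ω_n = ω_d/√(1−ζ²) = 181 rad/s.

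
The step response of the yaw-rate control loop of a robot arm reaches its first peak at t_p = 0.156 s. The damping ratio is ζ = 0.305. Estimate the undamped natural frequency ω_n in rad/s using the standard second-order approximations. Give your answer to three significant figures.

ω_n ≈ 21.1 rad/s

Peak time t_p = π/ω_d, so ω_d = π/t_p = π/0.156 = 20.1 rad/s.
ω_n = ω_d/√(1−ζ²) = 20.1/√0.907 = 21.1 rad/s.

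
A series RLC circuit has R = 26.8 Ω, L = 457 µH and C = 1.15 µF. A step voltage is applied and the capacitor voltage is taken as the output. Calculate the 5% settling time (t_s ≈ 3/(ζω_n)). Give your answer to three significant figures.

For a series RLC circuit (capacitor voltage as output), ω_n = 1/√(LC) = 1/√(457 µH · 1.15 µF) = 43600 rad/s.
ζ = (R/2)·√(C/L) = (26.8/2)·√(1.15 µF/457 µH) = 0.672.
t_s ≈ 3/(ζω_n) = 0.000102 s.

t_s ≈ 0.000102 s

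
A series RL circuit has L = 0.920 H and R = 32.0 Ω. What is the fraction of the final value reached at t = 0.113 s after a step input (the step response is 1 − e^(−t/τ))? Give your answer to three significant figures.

τ = L/R = 0.920/32.0 = 0.0288 s.
y(t)/y_∞ = 1 − e^(−t/τ) = 1 − e^(−0.113/0.0288) = 1 − e^(−3.93) = 0.980.

y/y_∞ ≈ 0.980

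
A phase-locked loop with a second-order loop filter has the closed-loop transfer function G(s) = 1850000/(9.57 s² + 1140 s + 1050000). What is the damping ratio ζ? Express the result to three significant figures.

Dividing through by 9.57: denominator becomes s² + 119.1 s + 109700.
So ω_n = √109700 = 331 rad/s and ζ = 119.1/(2·331) = 0.180.

ζ ≈ 0.180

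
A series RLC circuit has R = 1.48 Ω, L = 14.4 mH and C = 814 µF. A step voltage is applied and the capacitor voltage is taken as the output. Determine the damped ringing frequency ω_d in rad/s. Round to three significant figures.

For a series RLC circuit (capacitor voltage as output), ω_n = 1/√(LC) = 1/√(14.4 mH · 814 µF) = 292 rad/s.
ζ = (R/2)·√(C/L) = (1.48/2)·√(814 µF/14.4 mH) = 0.176.
The damped frequency ω_d = ω_n√(1−ζ²) = 288 rad/s.

ω_d ≈ 288 rad/s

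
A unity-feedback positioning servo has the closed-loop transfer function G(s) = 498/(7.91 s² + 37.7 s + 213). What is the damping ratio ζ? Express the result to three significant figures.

Dividing through by 7.91: denominator becomes s² + 4.766 s + 26.93.
So ω_n = √26.93 = 5.19 rad/s and ζ = 4.766/(2·5.19) = 0.459.

ζ ≈ 0.459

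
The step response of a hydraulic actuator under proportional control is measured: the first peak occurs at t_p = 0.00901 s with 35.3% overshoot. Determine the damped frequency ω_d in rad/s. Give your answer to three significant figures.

t_p = π/ω_d, so ω_d = π/0.00901 = 349 rad/s.

ω_d ≈ 349 rad/s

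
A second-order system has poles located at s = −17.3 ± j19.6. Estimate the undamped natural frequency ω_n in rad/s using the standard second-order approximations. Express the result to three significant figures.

With σ = 17.3, ω_d = 19.6: ω_n = √(σ²+ω_d²) = 26.1 rad/s, ζ = σ/ω_n = 0.662.

ω_n ≈ 26.1 rad/s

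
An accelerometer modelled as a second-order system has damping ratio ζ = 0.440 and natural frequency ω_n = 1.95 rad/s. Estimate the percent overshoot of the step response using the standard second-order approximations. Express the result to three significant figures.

%OS ≈ 21.5%

For an underdamped second-order system, %OS = 100·exp(−πζ/√(1−ζ²)).
πζ/√(1−ζ²) = π·0.440/√(1−0.194) = 1.539, so %OS = 100·e^(−1.539) = 21.5%.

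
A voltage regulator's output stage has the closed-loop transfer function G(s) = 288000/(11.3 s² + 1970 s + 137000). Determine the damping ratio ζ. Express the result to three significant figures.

Dividing through by 11.3: denominator becomes s² + 174.3 s + 12120.
So ω_n = √12120 = 110 rad/s and ζ = 174.3/(2·110) = 0.792.

ζ ≈ 0.792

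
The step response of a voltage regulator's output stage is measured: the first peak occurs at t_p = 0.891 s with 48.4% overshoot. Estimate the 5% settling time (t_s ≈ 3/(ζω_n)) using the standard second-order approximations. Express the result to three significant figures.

t_s ≈ 3.68 s

The overshoot fixes ζ = −ln(OS)/√(π²+ln²(OS)) = 0.225.
t_p = π/ω_d ⇒ ω_d = 3.53 rad/s; then ω_n = ω_d/√(1−ζ²) = 3.62 rad/s.
t_s ≈ 3/(ζω_n) = 3/(0.225·3.62) = 3.68 s.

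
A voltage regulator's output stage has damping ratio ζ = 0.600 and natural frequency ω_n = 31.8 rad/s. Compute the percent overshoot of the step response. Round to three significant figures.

For an underdamped second-order system, %OS = 100·exp(−πζ/√(1−ζ²)).
πζ/√(1−ζ²) = π·0.600/√(1−0.360) = 2.356, so %OS = 100·e^(−2.356) = 9.48%.

%OS ≈ 9.48%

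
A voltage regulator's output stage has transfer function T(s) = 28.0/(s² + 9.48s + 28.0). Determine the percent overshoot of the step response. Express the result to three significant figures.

Matching coefficients with s² + 2ζω_n s + ω_n² gives ω_n² = 28.0 ⇒ ω_n = 5.29 rad/s, and ζ = 9.48/(2ω_n) = 0.896.
Overshoot: exp(−π·0.896/√(1−0.896²)) = 0.00178, i.e. 0.178%.

%OS ≈ 0.178%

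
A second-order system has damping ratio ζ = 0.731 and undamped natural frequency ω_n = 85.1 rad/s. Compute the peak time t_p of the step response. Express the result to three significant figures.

t_p ≈ 0.0541 s

The damped frequency is ω_d = ω_n√(1−ζ²) = 85.1·√(1−0.534) = 58.1 rad/s.
Peak time t_p = π/ω_d = π/58.1 = 0.0541 s.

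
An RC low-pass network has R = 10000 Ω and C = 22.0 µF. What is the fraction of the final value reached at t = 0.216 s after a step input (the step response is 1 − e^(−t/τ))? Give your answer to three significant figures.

τ = RC = 10000 × 22.0 µF = 0.220 s.
y(t)/y_∞ = 1 − e^(−t/τ) = 1 − e^(−0.216/0.220) = 1 − e^(−0.982) = 0.625.

y/y_∞ ≈ 0.625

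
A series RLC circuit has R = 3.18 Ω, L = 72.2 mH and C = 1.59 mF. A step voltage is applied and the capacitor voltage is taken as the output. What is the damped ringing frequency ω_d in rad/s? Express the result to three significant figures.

ω_d ≈ 90.7 rad/s

For a series RLC circuit (capacitor voltage as output), ω_n = 1/√(LC) = 1/√(72.2 mH · 1.59 mF) = 93.3 rad/s.
ζ = (R/2)·√(C/L) = (3.18/2)·√(1.59 mF/72.2 mH) = 0.236.
ω_d = 93.3·√(1 − 0.236²) = 90.7 rad/s.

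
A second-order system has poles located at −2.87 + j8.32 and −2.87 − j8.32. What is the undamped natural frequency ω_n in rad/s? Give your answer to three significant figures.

With σ = 2.87, ω_d = 8.32: ω_n = √(σ²+ω_d²) = 8.80 rad/s, ζ = σ/ω_n = 0.326.

ω_n ≈ 8.80 rad/s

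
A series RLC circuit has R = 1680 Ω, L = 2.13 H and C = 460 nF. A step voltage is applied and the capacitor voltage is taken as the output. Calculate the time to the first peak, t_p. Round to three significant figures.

t_p ≈ 0.00338 s

For a series RLC circuit (capacitor voltage as output), ω_n = 1/√(LC) = 1/√(2.13 H · 460 nF) = 1010 rad/s.
ζ = (R/2)·√(C/L) = (1680/2)·√(460 nF/2.13 H) = 0.390.
ω_d = ω_n√(1−ζ²) = 930 rad/s. t_p = π/ω_d = 0.00338 s.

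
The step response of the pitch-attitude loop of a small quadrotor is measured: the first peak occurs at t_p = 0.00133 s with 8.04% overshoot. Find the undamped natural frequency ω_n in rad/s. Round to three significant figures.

From the overshoot, ζ = −ln(OS)/√(π²+ln²(OS)) = 0.626.
From t_p = π/ω_d, ω_d = π/0.00133 = 2360 rad/s, so ω_n = ω_d/√(1−ζ²) = 3030 rad/s.

ω_n ≈ 3030 rad/s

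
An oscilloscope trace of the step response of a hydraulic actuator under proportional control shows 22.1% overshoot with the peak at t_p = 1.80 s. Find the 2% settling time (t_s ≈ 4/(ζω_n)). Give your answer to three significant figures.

ζ from %OS: ζ = |ln 0.221|/√(π²+ln²0.221) = 0.433.
t_p = π/ω_d ⇒ ω_d = 1.75 rad/s; then ω_n = ω_d/√(1−ζ²) = 1.94 rad/s.
t_s ≈ 4/(ζω_n) = 4/(0.433·1.94) = 4.77 s.

t_s ≈ 4.77 s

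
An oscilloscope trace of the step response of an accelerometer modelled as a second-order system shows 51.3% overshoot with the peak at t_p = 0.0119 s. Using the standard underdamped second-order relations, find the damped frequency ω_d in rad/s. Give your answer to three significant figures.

ω_d ≈ 264 rad/s

t_p = π/ω_d, so ω_d = π/0.0119 = 264 rad/s.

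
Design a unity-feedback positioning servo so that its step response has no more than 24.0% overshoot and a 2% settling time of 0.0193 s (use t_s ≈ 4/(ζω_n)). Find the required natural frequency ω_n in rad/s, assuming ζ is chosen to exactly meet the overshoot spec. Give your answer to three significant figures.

ω_n ≈ 501 rad/s

From %OS = 100·exp(−πζ/√(1−ζ²)), invert to get ζ = −ln(OS)/√(π² + ln²(OS)) with OS = 0.240.
−ln 0.240 = 1.427, so ζ = 1.427/√(π² + 2.037) = 0.414.
Then ω_n = 4/(ζ t_s) = 4/(0.414 × 0.0193) = 501 rad/s.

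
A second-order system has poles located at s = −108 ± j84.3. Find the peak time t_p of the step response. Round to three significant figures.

t_p = π/ω_d with ω_d = 84.3 (the imaginary part), so t_p = 0.0373 s.

t_p ≈ 0.0373 s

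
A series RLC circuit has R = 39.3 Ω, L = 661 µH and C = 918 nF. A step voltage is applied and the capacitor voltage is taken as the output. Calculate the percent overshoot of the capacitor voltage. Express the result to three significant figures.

For a series RLC circuit (capacitor voltage as output), ω_n = 1/√(LC) = 1/√(661 µH · 918 nF) = 40600 rad/s.
ζ = (R/2)·√(C/L) = (39.3/2)·√(918 nF/661 µH) = 0.732.
Overshoot: exp(−π·0.732/√(1−0.732²)) = 0.0341, i.e. 3.41%.

%OS ≈ 3.41%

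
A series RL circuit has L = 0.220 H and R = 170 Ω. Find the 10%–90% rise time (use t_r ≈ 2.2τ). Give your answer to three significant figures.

t_r ≈ 0.00285 s

τ = L/R = 0.220/170 = 0.00129 s.
t_r ≈ 2.2τ = 0.00285 s.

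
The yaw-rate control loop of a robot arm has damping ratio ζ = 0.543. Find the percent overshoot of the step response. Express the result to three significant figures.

%OS ≈ 13.1%

For an underdamped second-order system, %OS = 100·exp(−πζ/√(1−ζ²)).
πζ/√(1−ζ²) = π·0.543/√(1−0.295) = 2.031, so %OS = 100·e^(−2.031) = 13.1%.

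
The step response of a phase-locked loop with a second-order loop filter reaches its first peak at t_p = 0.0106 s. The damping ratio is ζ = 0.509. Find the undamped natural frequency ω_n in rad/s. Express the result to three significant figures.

ω_n ≈ 344 rad/s

Peak time t_p = π/ω_d, so ω_d = π/t_p = π/0.0106 = 296 rad/s.
ω_n = ω_d/√(1−ζ²) = 296/√0.741 = 344 rad/s.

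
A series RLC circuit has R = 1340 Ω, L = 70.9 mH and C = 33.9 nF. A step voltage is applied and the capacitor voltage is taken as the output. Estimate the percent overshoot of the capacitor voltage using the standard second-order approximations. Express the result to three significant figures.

%OS ≈ 19.4%

For a series RLC circuit (capacitor voltage as output), ω_n = 1/√(LC) = 1/√(70.9 mH · 33.9 nF) = 20400 rad/s.
ζ = (R/2)·√(C/L) = (1340/2)·√(33.9 nF/70.9 mH) = 0.463.
%OS = 100·exp(−πζ/√(1−ζ²)) = 19.4%.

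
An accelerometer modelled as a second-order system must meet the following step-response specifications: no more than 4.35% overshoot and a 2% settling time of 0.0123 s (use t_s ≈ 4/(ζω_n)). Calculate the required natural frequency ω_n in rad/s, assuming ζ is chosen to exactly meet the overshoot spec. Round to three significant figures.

ω_n ≈ 460 rad/s

Inverting the overshoot relation: ζ = |ln 0.0435|/√(π² + ln²0.0435) = 0.706.
Then ω_n = 4/(ζ t_s) = 4/(0.706 × 0.0123) = 460 rad/s.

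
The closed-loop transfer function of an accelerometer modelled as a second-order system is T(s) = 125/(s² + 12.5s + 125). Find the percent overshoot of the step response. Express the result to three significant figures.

%OS ≈ 12.0%

Comparing the denominator to s² + 2ζω_n s + ω_n²: ω_n = √125 = 11.2 rad/s, and 2ζω_n = 12.5 so ζ = 12.5/(2·11.2) = 0.559.
%OS = 100·exp(−πζ/√(1−ζ²)) = 12.0%.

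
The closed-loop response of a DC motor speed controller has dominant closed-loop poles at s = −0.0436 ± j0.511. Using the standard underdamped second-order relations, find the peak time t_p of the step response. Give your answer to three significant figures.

t_p ≈ 6.15 s

t_p = π/ω_d with ω_d = 0.511 (the imaginary part), so t_p = 6.15 s.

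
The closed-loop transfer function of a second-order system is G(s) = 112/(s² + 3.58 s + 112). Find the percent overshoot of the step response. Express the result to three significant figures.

Matching coefficients with s² + 2ζω_n s + ω_n² gives ω_n² = 112 ⇒ ω_n = 10.6 rad/s, and ζ = 3.58/(2ω_n) = 0.169.
Overshoot: exp(−π·0.169/√(1−0.169²)) = 0.583, i.e. 58.3%.

%OS ≈ 58.3%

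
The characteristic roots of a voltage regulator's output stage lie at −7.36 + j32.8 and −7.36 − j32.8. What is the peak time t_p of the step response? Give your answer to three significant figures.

t_p ≈ 0.0958 s

t_p = π/ω_d with ω_d = 32.8 (the imaginary part), so t_p = 0.0958 s.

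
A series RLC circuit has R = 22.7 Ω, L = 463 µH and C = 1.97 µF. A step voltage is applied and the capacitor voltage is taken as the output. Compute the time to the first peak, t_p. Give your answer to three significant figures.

t_p ≈ 0.000141 s

For a series RLC circuit (capacitor voltage as output), ω_n = 1/√(LC) = 1/√(463 µH · 1.97 µF) = 33100 rad/s.
ζ = (R/2)·√(C/L) = (22.7/2)·√(1.97 µF/463 µH) = 0.740.
ω_d = ω_n√(1−ζ²) = 22300 rad/s. t_p = π/ω_d = 0.000141 s.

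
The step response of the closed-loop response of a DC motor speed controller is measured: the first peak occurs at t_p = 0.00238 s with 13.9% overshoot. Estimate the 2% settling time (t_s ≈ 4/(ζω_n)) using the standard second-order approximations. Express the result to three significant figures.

ζ from %OS: ζ = |ln 0.139|/√(π²+ln²0.139) = 0.532.
From t_p = π/ω_d, ω_d = π/0.00238 = 1320 rad/s, so ω_n = ω_d/√(1−ζ²) = 1560 rad/s.
t_s ≈ 4/(ζω_n) = 4/(0.532·1560) = 0.00482 s.

t_s ≈ 0.00482 s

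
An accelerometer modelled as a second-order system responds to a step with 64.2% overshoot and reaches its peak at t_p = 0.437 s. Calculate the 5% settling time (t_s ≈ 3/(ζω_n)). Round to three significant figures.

ζ from %OS: ζ = |ln 0.642|/√(π²+ln²0.642) = 0.140.
t_p = π/ω_d ⇒ ω_d = 7.19 rad/s; then ω_n = ω_d/√(1−ζ²) = 7.26 rad/s.
t_s ≈ 3/(ζω_n) = 3/(0.140·7.26) = 2.96 s.

t_s ≈ 2.96 s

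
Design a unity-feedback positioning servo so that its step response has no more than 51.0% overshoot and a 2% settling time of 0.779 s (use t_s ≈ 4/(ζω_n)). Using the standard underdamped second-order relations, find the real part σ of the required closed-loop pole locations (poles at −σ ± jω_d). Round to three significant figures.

The settling-time spec alone fixes σ = ζω_n = 4/t_s = 4/0.779 = 5.13.
(Overshoot then fixes ζ = 0.210 and hence ω_d = σ·√(1−ζ²)/ζ = 24.0 rad/s.)

σ ≈ 5.13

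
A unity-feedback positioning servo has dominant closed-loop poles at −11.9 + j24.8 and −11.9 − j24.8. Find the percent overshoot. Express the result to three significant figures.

%OS ≈ 22.1%

The poles are at −σ ± jω_d with σ = 11.9 and ω_d = 24.8, so ω_n = √(σ²+ω_d²) = 27.5 rad/s and ζ = σ/ω_n = 0.433.
%OS = 100·exp(−πζ/√(1−ζ²)) = 22.1%.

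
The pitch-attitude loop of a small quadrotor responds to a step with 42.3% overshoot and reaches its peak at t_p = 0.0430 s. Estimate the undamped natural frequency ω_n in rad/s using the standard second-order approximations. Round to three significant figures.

ω_n ≈ 75.8 rad/s

From the overshoot, ζ = −ln(OS)/√(π²+ln²(OS)) = 0.264.
From t_p = π/ω_d, ω_d = π/0.0430 = 73.1 rad/s, so ω_n = ω_d/√(1−ζ²) = 75.8 rad/s.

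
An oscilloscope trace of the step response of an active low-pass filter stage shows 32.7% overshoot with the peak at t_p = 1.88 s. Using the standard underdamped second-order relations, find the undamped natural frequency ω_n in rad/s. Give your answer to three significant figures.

ω_n ≈ 1.77 rad/s

From the overshoot, ζ = −ln(OS)/√(π²+ln²(OS)) = 0.335.
From t_p = π/ω_d, ω_d = π/1.88 = 1.67 rad/s, so ω_n = ω_d/√(1−ζ²) = 1.77 rad/s.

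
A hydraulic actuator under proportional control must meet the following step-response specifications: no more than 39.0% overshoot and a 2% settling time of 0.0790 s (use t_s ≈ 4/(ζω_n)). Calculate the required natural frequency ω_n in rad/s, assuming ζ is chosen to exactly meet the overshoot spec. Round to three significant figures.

ω_n ≈ 176 rad/s

ζ = −ln(OS)/√(π² + (ln OS)²). With OS = 0.390, ln OS = −0.9416 and ζ = 0.9416/3.280 = 0.287.
From t_s ≈ 4/(ζω_n): ω_n = 4/(ζ·t_s) = 4/(0.287·0.0790) = 176 rad/s.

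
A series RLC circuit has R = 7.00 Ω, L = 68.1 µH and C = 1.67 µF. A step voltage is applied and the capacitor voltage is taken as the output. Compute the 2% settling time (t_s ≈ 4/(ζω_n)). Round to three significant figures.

t_s ≈ 0.0000778 s

For a series RLC circuit (capacitor voltage as output), ω_n = 1/√(LC) = 1/√(68.1 µH · 1.67 µF) = 93800 rad/s.
ζ = (R/2)·√(C/L) = (7.00/2)·√(1.67 µF/68.1 µH) = 0.548.
t_s ≈ 4/(ζω_n) = 0.0000778 s.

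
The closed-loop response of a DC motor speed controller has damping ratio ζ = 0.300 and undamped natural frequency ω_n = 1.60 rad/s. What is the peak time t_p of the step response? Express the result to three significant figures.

The damped frequency is ω_d = ω_n√(1−ζ²) = 1.60·√(1−0.0900) = 1.53 rad/s.
Peak time t_p = π/ω_d = π/1.53 = 2.06 s.

t_p ≈ 2.06 s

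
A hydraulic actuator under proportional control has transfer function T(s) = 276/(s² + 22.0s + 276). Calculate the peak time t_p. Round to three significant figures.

Comparing the denominator to s² + 2ζω_n s + ω_n²: ω_n = √276 = 16.6 rad/s, and 2ζω_n = 22.0 so ζ = 22.0/(2·16.6) = 0.662.
The damped frequency ω_d = ω_n√(1−ζ²) = 12.4 rad/s. Then t_p = π/ω_d = 0.252 s.

t_p ≈ 0.252 s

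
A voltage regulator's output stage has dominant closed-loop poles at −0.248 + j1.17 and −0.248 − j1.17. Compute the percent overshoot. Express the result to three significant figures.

%OS ≈ 51.4%

|pole| = ω_n = √(0.248² + 1.17²) = 1.20 rad/s; ζ = cos θ = σ/ω_n = 0.207.
%OS = 100·exp(−πζ/√(1−ζ²)) = 51.4%.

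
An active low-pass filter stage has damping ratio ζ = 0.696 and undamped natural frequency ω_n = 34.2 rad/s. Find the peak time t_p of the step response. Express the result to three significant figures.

The damped frequency is ω_d = ω_n√(1−ζ²) = 34.2·√(1−0.484) = 24.6 rad/s.
Peak time t_p = π/ω_d = π/24.6 = 0.128 s.

t_p ≈ 0.128 s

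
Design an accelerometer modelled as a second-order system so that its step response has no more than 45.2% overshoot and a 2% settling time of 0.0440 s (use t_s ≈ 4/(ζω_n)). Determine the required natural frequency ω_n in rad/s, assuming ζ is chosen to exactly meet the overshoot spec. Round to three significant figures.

ζ = −ln(OS)/√(π² + (ln OS)²). With OS = 0.452, ln OS = −0.7941 and ζ = 0.7941/3.240 = 0.245.
Then ω_n = 4/(ζ t_s) = 4/(0.245 × 0.0440) = 371 rad/s.

ω_n ≈ 371 rad/s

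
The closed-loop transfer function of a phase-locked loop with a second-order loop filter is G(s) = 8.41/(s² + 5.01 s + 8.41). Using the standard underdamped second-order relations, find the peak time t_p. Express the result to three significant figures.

ω_n = √8.41 = 2.90 rad/s; ζ = 5.01/(2·2.90) = 0.864.
ω_d = 2.90·√(1 − 0.864²) = 1.46 rad/s. Then t_p = π/ω_d = 2.15 s.

t_p ≈ 2.15 s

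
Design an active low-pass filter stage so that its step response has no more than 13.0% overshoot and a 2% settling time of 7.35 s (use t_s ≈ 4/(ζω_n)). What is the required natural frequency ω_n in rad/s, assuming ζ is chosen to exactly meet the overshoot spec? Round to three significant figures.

ζ = −ln(OS)/√(π² + (ln OS)²). With OS = 0.130, ln OS = −2.040 and ζ = 2.040/3.746 = 0.545.
Then ω_n = 4/(ζ t_s) = 4/(0.545 × 7.35) = 0.999 rad/s.

ω_n ≈ 0.999 rad/s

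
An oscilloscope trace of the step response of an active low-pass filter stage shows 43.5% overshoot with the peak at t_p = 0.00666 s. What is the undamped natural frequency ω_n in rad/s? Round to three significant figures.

From the overshoot, ζ = −ln(OS)/√(π²+ln²(OS)) = 0.256.
t_p = π/ω_d ⇒ ω_d = 472 rad/s; then ω_n = ω_d/√(1−ζ²) = 488 rad/s.

ω_n ≈ 488 rad/s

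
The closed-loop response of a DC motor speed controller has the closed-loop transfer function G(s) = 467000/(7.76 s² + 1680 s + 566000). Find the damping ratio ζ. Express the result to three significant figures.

Dividing through by 7.76: denominator becomes s² + 216.5 s + 72940.
So ω_n = √72940 = 270 rad/s and ζ = 216.5/(2·270) = 0.401.

ζ ≈ 0.401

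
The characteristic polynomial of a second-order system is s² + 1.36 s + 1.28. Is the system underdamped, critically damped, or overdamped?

a² − 4b = 1.36² − 4·1.28 < 0 (complex roots); the system is underdamped.

underdamped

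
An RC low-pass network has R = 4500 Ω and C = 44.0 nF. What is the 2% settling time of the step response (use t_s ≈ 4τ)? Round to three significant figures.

t_s ≈ 0.000792 s

τ = RC = 4500 × 44.0 nF = 0.000198 s.
t_s ≈ 4τ = 0.000792 s.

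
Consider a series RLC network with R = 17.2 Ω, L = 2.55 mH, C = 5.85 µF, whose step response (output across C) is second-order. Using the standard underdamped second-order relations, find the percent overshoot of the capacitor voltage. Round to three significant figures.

For a series RLC circuit (capacitor voltage as output), ω_n = 1/√(LC) = 1/√(2.55 mH · 5.85 µF) = 8190 rad/s.
ζ = (R/2)·√(C/L) = (17.2/2)·√(5.85 µF/2.55 mH) = 0.412.
%OS = 100 e^{−πζ/√(1−ζ²)} with ζ = 0.412 gives 24.2%.

%OS ≈ 24.2%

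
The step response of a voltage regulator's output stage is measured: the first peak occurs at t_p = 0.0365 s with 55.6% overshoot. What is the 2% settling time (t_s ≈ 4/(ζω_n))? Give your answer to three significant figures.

The overshoot fixes ζ = −ln(OS)/√(π²+ln²(OS)) = 0.184.
From t_p = π/ω_d, ω_d = π/0.0365 = 86.1 rad/s, so ω_n = ω_d/√(1−ζ²) = 87.6 rad/s.
t_s ≈ 4/(ζω_n) = 4/(0.184·87.6) = 0.249 s.

t_s ≈ 0.249 s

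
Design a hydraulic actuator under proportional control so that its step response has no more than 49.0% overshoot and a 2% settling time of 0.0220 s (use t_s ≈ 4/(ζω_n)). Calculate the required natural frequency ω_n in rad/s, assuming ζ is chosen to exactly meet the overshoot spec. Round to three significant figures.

From %OS = 100·exp(−πζ/√(1−ζ²)), invert to get ζ = −ln(OS)/√(π² + ln²(OS)) with OS = 0.490.
−ln 0.490 = 0.7133, so ζ = 0.7133/√(π² + 0.5089) = 0.221.
From t_s ≈ 4/(ζω_n): ω_n = 4/(ζ·t_s) = 4/(0.221·0.0220) = 821 rad/s.

ω_n ≈ 821 rad/s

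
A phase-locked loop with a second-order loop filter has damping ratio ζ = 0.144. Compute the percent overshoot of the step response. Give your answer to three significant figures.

%OS ≈ 63.3%

For an underdamped second-order system, %OS = 100·exp(−πζ/√(1−ζ²)).
πζ/√(1−ζ²) = π·0.144/√(1−0.0207) = 0.4572, so %OS = 100·e^(−0.4572) = 63.3%.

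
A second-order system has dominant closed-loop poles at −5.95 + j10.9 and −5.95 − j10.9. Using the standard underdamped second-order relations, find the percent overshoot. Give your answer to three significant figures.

%OS ≈ 18.0%

The poles are at −σ ± jω_d with σ = 5.95 and ω_d = 10.9, so ω_n = √(σ²+ω_d²) = 12.4 rad/s and ζ = σ/ω_n = 0.479.
%OS = 100·exp(−πζ/√(1−ζ²)) = 18.0%.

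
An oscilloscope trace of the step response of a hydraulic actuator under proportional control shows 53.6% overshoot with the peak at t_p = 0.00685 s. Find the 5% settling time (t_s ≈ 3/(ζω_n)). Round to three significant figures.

ζ from %OS: ζ = |ln 0.536|/√(π²+ln²0.536) = 0.195.
t_p = π/ω_d ⇒ ω_d = 459 rad/s; then ω_n = ω_d/√(1−ζ²) = 468 rad/s.
t_s ≈ 3/(ζω_n) = 3/(0.195·468) = 0.0330 s.

t_s ≈ 0.0330 s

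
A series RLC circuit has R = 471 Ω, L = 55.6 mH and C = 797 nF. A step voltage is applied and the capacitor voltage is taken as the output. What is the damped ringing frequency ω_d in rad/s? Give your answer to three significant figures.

For a series RLC circuit (capacitor voltage as output), ω_n = 1/√(LC) = 1/√(55.6 mH · 797 nF) = 4750 rad/s.
ζ = (R/2)·√(C/L) = (471/2)·√(797 nF/55.6 mH) = 0.892.
The damped frequency ω_d = ω_n√(1−ζ²) = 2150 rad/s.

ω_d ≈ 2150 rad/s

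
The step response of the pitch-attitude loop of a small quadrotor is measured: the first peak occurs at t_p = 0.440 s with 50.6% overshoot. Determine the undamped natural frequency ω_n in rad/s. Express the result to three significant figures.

ω_n ≈ 7.31 rad/s

ζ from %OS: ζ = |ln 0.506|/√(π²+ln²0.506) = 0.212.
t_p = π/ω_d ⇒ ω_d = 7.14 rad/s; then ω_n = ω_d/√(1−ζ²) = 7.31 rad/s.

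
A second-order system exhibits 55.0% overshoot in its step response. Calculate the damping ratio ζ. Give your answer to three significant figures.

ζ = −ln(OS)/√(π² + (ln OS)²). With OS = 0.550, ln OS = −0.5978 and ζ = 0.5978/3.198 = 0.187.

ζ ≈ 0.187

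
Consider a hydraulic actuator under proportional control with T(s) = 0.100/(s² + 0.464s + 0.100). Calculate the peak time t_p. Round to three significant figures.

Matching coefficients with s² + 2ζω_n s + ω_n² gives ω_n² = 0.100 ⇒ ω_n = 0.316 rad/s, and ζ = 0.464/(2ω_n) = 0.734.
ω_d = 0.316·√(1 − 0.734²) = 0.215 rad/s. Then t_p = π/ω_d = 14.6 s.

t_p ≈ 14.6 s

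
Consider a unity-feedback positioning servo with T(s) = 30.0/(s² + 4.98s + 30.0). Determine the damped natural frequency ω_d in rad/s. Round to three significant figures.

Comparing the denominator to s² + 2ζω_n s + ω_n²: ω_n = √30.0 = 5.48 rad/s, and 2ζω_n = 4.98 so ζ = 4.98/(2·5.48) = 0.455.
ω_d = 5.48·√(1 − 0.455²) = 4.88 rad/s.

ω_d ≈ 4.88 rad/s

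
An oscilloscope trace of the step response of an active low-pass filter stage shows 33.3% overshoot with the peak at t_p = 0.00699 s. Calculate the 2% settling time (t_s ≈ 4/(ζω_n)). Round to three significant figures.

t_s ≈ 0.0254 s

ζ from %OS: ζ = |ln 0.333|/√(π²+ln²0.333) = 0.330.
t_p = π/ω_d ⇒ ω_d = 449 rad/s; then ω_n = ω_d/√(1−ζ²) = 476 rad/s.
t_s ≈ 4/(ζω_n) = 4/(0.330·476) = 0.0254 s.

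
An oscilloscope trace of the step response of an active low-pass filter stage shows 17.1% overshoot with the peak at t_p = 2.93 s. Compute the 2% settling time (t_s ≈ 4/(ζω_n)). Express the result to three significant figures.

t_s ≈ 6.64 s

The overshoot fixes ζ = −ln(OS)/√(π²+ln²(OS)) = 0.490.
From t_p = π/ω_d, ω_d = π/2.93 = 1.07 rad/s, so ω_n = ω_d/√(1−ζ²) = 1.23 rad/s.
t_s ≈ 4/(ζω_n) = 4/(0.490·1.23) = 6.64 s.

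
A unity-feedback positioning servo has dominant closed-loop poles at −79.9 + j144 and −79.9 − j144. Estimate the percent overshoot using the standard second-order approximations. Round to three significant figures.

|pole| = ω_n = √(79.9² + 144²) = 165 rad/s; ζ = cos θ = σ/ω_n = 0.485.
Overshoot: exp(−π·0.485/√(1−0.485²)) = 0.175, i.e. 17.5%.

%OS ≈ 17.5%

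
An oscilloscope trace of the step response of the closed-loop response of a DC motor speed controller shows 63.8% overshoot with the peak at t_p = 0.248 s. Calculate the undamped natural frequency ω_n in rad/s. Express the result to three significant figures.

ω_n ≈ 12.8 rad/s

ζ from %OS: ζ = |ln 0.638|/√(π²+ln²0.638) = 0.142.
From t_p = π/ω_d, ω_d = π/0.248 = 12.7 rad/s, so ω_n = ω_d/√(1−ζ²) = 12.8 rad/s.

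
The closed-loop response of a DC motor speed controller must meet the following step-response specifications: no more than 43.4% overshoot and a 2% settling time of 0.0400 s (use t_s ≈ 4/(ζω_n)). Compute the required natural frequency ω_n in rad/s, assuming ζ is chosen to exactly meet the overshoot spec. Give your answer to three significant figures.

ω_n ≈ 389 rad/s

Inverting the overshoot relation: ζ = |ln 0.434|/√(π² + ln²0.434) = 0.257.
Then ω_n = 4/(ζ t_s) = 4/(0.257 × 0.0400) = 389 rad/s.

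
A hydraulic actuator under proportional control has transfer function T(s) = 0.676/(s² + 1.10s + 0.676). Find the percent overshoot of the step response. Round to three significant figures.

Matching coefficients with s² + 2ζω_n s + ω_n² gives ω_n² = 0.676 ⇒ ω_n = 0.822 rad/s, and ζ = 1.10/(2ω_n) = 0.669.
%OS = 100 e^{−πζ/√(1−ζ²)} with ζ = 0.669 gives 5.92%.

%OS ≈ 5.92%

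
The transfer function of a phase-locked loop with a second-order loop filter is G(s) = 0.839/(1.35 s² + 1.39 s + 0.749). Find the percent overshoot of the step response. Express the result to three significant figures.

%OS ≈ 4.96%

Dividing through by 1.35: denominator becomes s² + 1.030 s + 0.5548.
So ω_n = √0.5548 = 0.745 rad/s and ζ = 1.030/(2·0.745) = 0.691.
Overshoot: exp(−π·0.691/√(1−0.691²)) = 0.0496, i.e. 4.96%.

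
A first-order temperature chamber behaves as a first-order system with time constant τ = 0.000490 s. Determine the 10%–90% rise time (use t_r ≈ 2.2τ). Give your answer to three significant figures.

t_r ≈ 0.00108 s

t_r ≈ 2.2τ = 0.00108 s.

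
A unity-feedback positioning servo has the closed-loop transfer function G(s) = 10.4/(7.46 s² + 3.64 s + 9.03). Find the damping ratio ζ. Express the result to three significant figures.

ζ ≈ 0.222

Dividing through by 7.46: denominator becomes s² + 0.4879 s + 1.210.
So ω_n = √1.210 = 1.10 rad/s and ζ = 0.4879/(2·1.10) = 0.222.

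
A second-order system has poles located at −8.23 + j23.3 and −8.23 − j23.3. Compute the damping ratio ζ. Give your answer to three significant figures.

ζ ≈ 0.333

The poles are at −σ ± jω_d with σ = 8.23 and ω_d = 23.3, so ω_n = √(σ²+ω_d²) = 24.7 rad/s and ζ = σ/ω_n = 0.333.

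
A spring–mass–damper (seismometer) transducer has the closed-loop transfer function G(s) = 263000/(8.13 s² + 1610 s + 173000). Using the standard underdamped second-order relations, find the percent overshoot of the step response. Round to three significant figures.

Dividing through by 8.13: denominator becomes s² + 198.0 s + 21280.
So ω_n = √21280 = 146 rad/s and ζ = 198.0/(2·146) = 0.679.
%OS = 100 e^{−πζ/√(1−ζ²)} with ζ = 0.679 gives 5.48%.

%OS ≈ 5.48%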